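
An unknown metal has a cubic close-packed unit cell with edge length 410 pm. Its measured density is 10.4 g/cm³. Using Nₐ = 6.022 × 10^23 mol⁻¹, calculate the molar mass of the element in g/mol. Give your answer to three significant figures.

An FCC cell has Z = 4 atoms; a = 4.100 × 10^-8 cm.
M = ρ·N_A·a³/Z = 10.4 × 6.022 × 10²³ × 6.892 × 10^-23 / 4 = 108 g/mol.

108 g/mol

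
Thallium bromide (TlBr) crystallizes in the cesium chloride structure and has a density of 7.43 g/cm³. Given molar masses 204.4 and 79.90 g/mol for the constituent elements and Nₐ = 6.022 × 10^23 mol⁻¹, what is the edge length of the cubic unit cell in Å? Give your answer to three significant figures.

M(TlBr) = 284.3 g/mol; Z = 1 formula unit per cell.
a³ = Z·M/(N_A·ρ) = 1 × 284.3 / (6.022 × 10²³ × 7.43) = 6.354 × 10^-23 cm³, so a = 3.990 × 10^-8 cm = 3.99 Å.

3.99 Å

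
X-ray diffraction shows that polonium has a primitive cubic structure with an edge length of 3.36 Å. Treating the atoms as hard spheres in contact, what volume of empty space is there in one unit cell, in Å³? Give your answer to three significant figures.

18.1 Å³

In a simple cubic lattice atoms touch along the cell edge, so a = 2r, so r = 0.5000a = 1.680 Å.
V_cell = a³ = 37.93 Å³; V_atoms = 1 × (4/3)πr³ = 19.86 Å³.
Empty space = 37.93 − 19.86 = 18.1 Å³.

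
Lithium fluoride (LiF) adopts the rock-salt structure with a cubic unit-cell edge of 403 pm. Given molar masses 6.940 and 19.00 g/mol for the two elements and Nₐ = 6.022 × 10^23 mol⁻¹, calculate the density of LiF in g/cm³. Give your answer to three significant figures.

The rock-salt structure contains Z = 4 formula units per cell; M(LiF) = 6.940 + 19.00 = 25.94 g/mol.
a³ = (4.030 × 10^-8 cm)³ = 6.545 × 10^-23 cm³.
ρ = 4 × 25.94 / (6.022 × 10²³ × 6.545 × 10^-23) = 2.633 g/cm³.

2.63 g/cm³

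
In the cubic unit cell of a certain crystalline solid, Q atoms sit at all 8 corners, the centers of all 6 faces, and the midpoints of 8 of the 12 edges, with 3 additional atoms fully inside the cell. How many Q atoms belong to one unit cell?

9

Corner atoms are shared by 8 cells (1/8 each), face atoms by 2 (1/2 each), edge atoms by 4 (1/4 each), interior atoms are unshared.
Net atoms = 8 × 1/8 + 6 × 1/2 + 8 × 1/4 + 3 = 1 + 3 + 2 + 3 = 9.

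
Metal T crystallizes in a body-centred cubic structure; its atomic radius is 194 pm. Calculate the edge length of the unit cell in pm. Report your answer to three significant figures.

In a BCC lattice, atoms touch along the body diagonal, so √3·a = 4r.
a = 4r/√3 = 4 × 194 / 1.7321 = 448 pm.

448 pm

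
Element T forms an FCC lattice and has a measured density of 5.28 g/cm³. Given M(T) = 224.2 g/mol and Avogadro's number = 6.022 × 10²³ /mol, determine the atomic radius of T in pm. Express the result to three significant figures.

232 pm

For an FCC cell (Z = 4), a³ = Z·M/(N_A·ρ) = 4 × 224.2 / (6.022 × 10²³ × 5.280) = 2.820 × 10^-22 cm³, so a = 6.558 × 10^-8 cm = 655.8 pm.
Atoms touch along the face diagonal, so √2·a = 4r, so r = 0.3536 × a = 232 pm.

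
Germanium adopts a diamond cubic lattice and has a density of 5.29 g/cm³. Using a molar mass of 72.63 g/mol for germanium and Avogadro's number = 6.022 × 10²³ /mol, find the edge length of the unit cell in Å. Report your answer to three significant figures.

With Z = 8 atoms per diamond cubic cell, a³ = Z·M/(N_A·ρ) = 8 × 72.63 / (6.022 × 10²³ × 5.290 g/cm³) = 1.824 × 10^-22 cm³.
a = (1.824 × 10^-22)^(1/3) = 5.671 × 10^-8 cm = 5.67 Å.

5.67 Å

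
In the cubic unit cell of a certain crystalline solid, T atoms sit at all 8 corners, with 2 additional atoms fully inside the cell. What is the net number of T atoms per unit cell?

3

Corner atoms are shared by 8 cells (1/8 each), interior atoms are unshared.
Net atoms = 8 × 1/8 + 2 = 1 + 2 = 3.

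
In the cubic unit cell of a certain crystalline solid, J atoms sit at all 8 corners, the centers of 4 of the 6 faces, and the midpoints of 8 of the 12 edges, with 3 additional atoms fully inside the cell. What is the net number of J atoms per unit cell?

Corner atoms are shared by 8 cells (1/8 each), face atoms by 2 (1/2 each), edge atoms by 4 (1/4 each), interior atoms are unshared.
Net atoms = 8 × 1/8 + 4 × 1/2 + 8 × 1/4 + 3 = 1 + 2 + 2 + 3 = 8.

8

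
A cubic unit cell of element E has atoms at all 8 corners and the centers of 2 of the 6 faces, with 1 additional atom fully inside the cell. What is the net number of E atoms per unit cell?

3

Corner atoms are shared by 8 cells (1/8 each), face atoms by 2 (1/2 each), interior atoms are unshared.
Net atoms = 8 × 1/8 + 2 × 1/2 + 1 = 1 + 1 + 1 = 3.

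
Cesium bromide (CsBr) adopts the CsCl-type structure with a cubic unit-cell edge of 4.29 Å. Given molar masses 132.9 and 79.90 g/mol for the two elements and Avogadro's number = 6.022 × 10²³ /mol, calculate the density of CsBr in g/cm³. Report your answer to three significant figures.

4.48 g/cm³

The CsCl-type structure contains Z = 1 formula unit per cell; M(CsBr) = 132.9 + 79.90 = 212.8 g/mol.
a³ = (4.290 × 10^-8 cm)³ = 7.895 × 10^-23 cm³.
ρ = 1 × 212.8 / (6.022 × 10²³ × 7.895 × 10^-23) = 4.476 g/cm³.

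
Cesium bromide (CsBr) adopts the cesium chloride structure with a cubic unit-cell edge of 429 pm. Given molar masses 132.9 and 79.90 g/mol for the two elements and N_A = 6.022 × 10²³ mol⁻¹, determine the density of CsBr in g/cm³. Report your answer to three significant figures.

4.48 g/cm³

The cesium chloride structure contains Z = 1 formula unit per cell; M(CsBr) = 132.9 + 79.90 = 212.8 g/mol.
a³ = (4.290 × 10^-8 cm)³ = 7.895 × 10^-23 cm³.
ρ = 1 × 212.8 / (6.022 × 10²³ × 7.895 × 10^-23) = 4.476 g/cm³.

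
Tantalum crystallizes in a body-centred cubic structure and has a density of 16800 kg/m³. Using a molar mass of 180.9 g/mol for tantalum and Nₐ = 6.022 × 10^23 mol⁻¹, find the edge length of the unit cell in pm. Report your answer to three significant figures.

329 pm

With Z = 2 atoms per BCC cell, a³ = Z·M/(N_A·ρ) = 2 × 180.9 / (6.022 × 10²³ × 16.80 g/cm³) = 3.576 × 10^-23 cm³.
a = (3.576 × 10^-23)^(1/3) = 3.295 × 10^-8 cm = 329 pm.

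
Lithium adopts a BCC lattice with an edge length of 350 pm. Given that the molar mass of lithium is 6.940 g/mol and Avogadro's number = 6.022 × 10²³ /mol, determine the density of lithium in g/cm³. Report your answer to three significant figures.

0.538 g/cm³

A BCC unit cell contains Z = 2 atoms.
Cell volume: a³ = (350 pm)³ = (3.500 × 10^-8 cm)³ = 4.288 × 10^-23 cm³.
ρ = Z·M/(N_A·a³) = 2 × 6.940 / (6.022 × 10²³ × 4.288 × 10^-23) = 0.5376 g/cm³.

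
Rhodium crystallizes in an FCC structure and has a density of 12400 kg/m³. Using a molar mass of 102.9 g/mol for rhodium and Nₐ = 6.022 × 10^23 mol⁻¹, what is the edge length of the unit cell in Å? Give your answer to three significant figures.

3.81 Å

With Z = 4 atoms per FCC cell, a³ = Z·M/(N_A·ρ) = 4 × 102.9 / (6.022 × 10²³ × 12.40 g/cm³) = 5.512 × 10^-23 cm³.
a = (5.512 × 10^-23)^(1/3) = 3.806 × 10^-8 cm = 3.81 Å.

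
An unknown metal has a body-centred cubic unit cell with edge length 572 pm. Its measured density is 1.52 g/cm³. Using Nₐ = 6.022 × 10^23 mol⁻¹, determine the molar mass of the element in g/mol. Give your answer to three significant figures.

A BCC cell has Z = 2 atoms; a = 5.720 × 10^-8 cm.
M = ρ·N_A·a³/Z = 1.52 × 6.022 × 10²³ × 1.871 × 10^-22 / 2 = 85.7 g/mol.

85.7 g/mol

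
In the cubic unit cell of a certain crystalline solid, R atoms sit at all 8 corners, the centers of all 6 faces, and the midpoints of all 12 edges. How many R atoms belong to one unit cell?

7

Corner atoms are shared by 8 cells (1/8 each), face atoms by 2 (1/2 each), edge atoms by 4 (1/4 each).
Net atoms = 8 × 1/8 + 6 × 1/2 + 12 × 1/4 = 1 + 3 + 3 = 7.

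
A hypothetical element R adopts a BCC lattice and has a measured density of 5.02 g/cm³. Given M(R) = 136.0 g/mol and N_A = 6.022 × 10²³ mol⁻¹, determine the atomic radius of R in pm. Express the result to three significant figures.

For a BCC cell (Z = 2), a³ = Z·M/(N_A·ρ) = 2 × 136.0 / (6.022 × 10²³ × 5.020) = 8.998 × 10^-23 cm³, so a = 4.481 × 10^-8 cm = 448.1 pm.
Atoms touch along the body diagonal, so √3·a = 4r, so r = 0.4330 × a = 194 pm.

194 pm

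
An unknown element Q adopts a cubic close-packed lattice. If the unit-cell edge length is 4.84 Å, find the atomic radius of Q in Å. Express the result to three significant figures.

1.71 Å

In an FCC lattice, atoms touch along the face diagonal, so √2·a = 4r.
r = √2·a/4 = 1.4142 × 4.84 / 4 = 1.71 Å.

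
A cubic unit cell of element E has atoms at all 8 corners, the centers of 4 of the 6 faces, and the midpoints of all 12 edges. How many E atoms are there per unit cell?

Corner atoms are shared by 8 cells (1/8 each), face atoms by 2 (1/2 each), edge atoms by 4 (1/4 each).
Net atoms = 8 × 1/8 + 4 × 1/2 + 12 × 1/4 = 1 + 2 + 3 = 6.

6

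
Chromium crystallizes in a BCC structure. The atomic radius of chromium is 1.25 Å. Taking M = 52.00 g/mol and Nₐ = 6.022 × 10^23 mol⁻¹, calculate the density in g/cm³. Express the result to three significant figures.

In a BCC lattice, atoms touch along the body diagonal, so √3·a = 4r, giving a = 2.887 Å = 2.887 × 10^-8 cm.
With Z = 2, ρ = Z·M/(N_A·a³) = 2 × 52.00 / (6.022 × 10²³ × 2.406 × 10^-23) = 7.179 g/cm³.

7.18 g/cm³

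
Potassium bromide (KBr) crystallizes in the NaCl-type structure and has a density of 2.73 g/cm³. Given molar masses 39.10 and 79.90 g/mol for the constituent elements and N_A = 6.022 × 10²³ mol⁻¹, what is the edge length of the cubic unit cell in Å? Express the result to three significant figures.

6.62 Å

M(KBr) = 119.0 g/mol; Z = 4 formula units per cell.
a³ = Z·M/(N_A·ρ) = 4 × 119.0 / (6.022 × 10²³ × 2.73) = 2.895 × 10^-22 cm³, so a = 6.616 × 10^-8 cm = 6.62 Å.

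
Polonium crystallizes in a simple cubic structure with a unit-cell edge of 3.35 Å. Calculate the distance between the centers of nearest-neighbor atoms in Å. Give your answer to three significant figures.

3.35 Å

In a simple cubic structure, atoms touch along the cell edge, so a = 2r; the nearest-neighbor distance equals 2r = 1.000·a.
d = 1.000 × 3.35 = 3.35 Å.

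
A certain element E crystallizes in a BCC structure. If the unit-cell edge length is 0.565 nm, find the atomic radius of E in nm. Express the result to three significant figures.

In a BCC lattice, atoms touch along the body diagonal, so √3·a = 4r.
r = √3·a/4 = 1.7321 × 0.565 / 4 = 0.245 nm.

0.245 nm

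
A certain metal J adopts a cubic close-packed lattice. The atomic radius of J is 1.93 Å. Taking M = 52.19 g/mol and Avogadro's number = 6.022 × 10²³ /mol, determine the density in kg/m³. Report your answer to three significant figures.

In an FCC lattice, atoms touch along the face diagonal, so √2·a = 4r, giving a = 5.459 Å = 5.459 × 10^-8 cm.
With Z = 4, ρ = Z·M/(N_A·a³) = 4 × 52.19 / (6.022 × 10²³ × 1.627 × 10^-22) = 2.131 g/cm³ = 2130 kg/m³.

2130 kg/m³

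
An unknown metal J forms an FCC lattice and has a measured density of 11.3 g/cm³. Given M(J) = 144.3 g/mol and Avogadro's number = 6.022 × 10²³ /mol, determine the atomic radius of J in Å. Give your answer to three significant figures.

1.55 Å

For an FCC cell (Z = 4), a³ = Z·M/(N_A·ρ) = 4 × 144.3 / (6.022 × 10²³ × 11.30) = 8.482 × 10^-23 cm³, so a = 4.394 × 10^-8 cm = 4.394 Å.
Atoms touch along the face diagonal, so √2·a = 4r, so r = 0.3536 × a = 1.55 Å.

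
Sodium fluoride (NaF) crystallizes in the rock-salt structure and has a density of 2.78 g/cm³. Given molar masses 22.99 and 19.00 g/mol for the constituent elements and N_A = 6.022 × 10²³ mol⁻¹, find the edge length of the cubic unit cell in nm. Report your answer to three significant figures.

M(NaF) = 41.99 g/mol; Z = 4 formula units per cell.
a³ = Z·M/(N_A·ρ) = 4 × 41.99 / (6.022 × 10²³ × 2.78) = 1.003 × 10^-22 cm³, so a = 4.647 × 10^-8 cm = 0.465 nm.

0.465 nm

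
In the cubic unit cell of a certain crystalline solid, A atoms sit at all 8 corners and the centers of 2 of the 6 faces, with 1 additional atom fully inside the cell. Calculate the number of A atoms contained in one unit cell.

Corner atoms are shared by 8 cells (1/8 each), face atoms by 2 (1/2 each), interior atoms are unshared.
Net atoms = 8 × 1/8 + 2 × 1/2 + 1 = 1 + 1 + 1 = 3.

3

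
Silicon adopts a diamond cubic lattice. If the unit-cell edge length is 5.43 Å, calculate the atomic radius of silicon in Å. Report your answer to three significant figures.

1.18 Å

In a diamond cubic lattice, nearest neighbors lie along the body diagonal with √3·a = 8r.
r = √3·a/8 = 1.7321 × 5.43 / 8 = 1.18 Å.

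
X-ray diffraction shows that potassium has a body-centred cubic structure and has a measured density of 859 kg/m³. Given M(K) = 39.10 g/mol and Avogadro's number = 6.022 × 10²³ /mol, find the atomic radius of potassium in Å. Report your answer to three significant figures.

For a BCC cell (Z = 2), a³ = Z·M/(N_A·ρ) = 2 × 39.10 / (6.022 × 10²³ × 0.8590) = 1.512 × 10^-22 cm³, so a = 5.327 × 10^-8 cm = 5.327 Å.
Atoms touch along the body diagonal, so √3·a = 4r, so r = 0.4330 × a = 2.31 Å.

2.31 Å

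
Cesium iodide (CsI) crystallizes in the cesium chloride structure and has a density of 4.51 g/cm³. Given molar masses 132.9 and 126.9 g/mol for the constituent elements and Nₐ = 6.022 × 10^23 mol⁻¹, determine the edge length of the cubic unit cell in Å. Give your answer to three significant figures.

M(CsI) = 259.8 g/mol; Z = 1 formula unit per cell.
a³ = Z·M/(N_A·ρ) = 1 × 259.8 / (6.022 × 10²³ × 4.51) = 9.566 × 10^-23 cm³, so a = 4.573 × 10^-8 cm = 4.57 Å.

4.57 Å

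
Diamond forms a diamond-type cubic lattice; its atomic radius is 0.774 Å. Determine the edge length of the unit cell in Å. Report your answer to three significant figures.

In a diamond cubic lattice, nearest neighbors lie along the body diagonal with √3·a = 8r.
a = 8r/√3 = 8 × 0.774 / 1.7321 = 3.57 Å.

3.57 Å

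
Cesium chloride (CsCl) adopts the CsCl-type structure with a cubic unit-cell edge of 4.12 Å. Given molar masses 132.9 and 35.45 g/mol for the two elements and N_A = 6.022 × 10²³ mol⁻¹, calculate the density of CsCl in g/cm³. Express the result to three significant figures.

4.00 g/cm³

The CsCl-type structure contains Z = 1 formula unit per cell; M(CsCl) = 132.9 + 35.45 = 168.35 g/mol.
a³ = (4.120 × 10^-8 cm)³ = 6.993 × 10^-23 cm³.
ρ = 1 × 168.35 / (6.022 × 10²³ × 6.993 × 10^-23) = 3.997 g/cm³.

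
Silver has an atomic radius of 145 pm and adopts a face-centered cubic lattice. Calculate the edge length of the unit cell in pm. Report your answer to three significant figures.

In an FCC lattice, atoms touch along the face diagonal, so √2·a = 4r.
a = 4r/√2 = 4 × 145 / 1.4142 = 410 pm.

410 pm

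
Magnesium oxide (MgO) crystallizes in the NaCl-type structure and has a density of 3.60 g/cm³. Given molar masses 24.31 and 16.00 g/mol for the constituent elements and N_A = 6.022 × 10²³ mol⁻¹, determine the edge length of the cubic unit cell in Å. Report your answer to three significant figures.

M(MgO) = 40.31 g/mol; Z = 4 formula units per cell.
a³ = Z·M/(N_A·ρ) = 4 × 40.31 / (6.022 × 10²³ × 3.60) = 7.438 × 10^-23 cm³, so a = 4.205 × 10^-8 cm = 4.21 Å.

4.21 Å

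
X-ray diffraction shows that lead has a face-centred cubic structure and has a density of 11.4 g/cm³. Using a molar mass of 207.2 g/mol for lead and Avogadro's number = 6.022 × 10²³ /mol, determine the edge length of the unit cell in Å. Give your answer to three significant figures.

4.94 Å

With Z = 4 atoms per FCC cell, a³ = Z·M/(N_A·ρ) = 4 × 207.2 / (6.022 × 10²³ × 11.40 g/cm³) = 1.207 × 10^-22 cm³.
a = (1.207 × 10^-22)^(1/3) = 4.942 × 10^-8 cm = 4.94 Å.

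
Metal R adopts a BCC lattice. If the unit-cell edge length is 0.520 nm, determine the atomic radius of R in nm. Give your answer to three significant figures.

In a BCC lattice, atoms touch along the body diagonal, so √3·a = 4r.
r = √3·a/4 = 1.7321 × 0.520 / 4 = 0.225 nm.

0.225 nm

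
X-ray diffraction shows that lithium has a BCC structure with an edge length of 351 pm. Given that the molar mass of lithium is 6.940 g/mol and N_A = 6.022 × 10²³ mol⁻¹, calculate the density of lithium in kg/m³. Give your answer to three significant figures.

533 kg/m³

A BCC unit cell contains Z = 2 atoms.
Cell volume: a³ = (351 pm)³ = (3.510 × 10^-8 cm)³ = 4.324 × 10^-23 cm³.
ρ = Z·M/(N_A·a³) = 2 × 6.940 / (6.022 × 10²³ × 4.324 × 10^-23) = 0.5330 g/cm³ = 533 kg/m³.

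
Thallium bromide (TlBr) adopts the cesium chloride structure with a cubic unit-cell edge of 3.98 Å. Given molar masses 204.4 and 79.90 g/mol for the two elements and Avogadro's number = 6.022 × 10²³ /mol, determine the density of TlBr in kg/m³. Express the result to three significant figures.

The cesium chloride structure contains Z = 1 formula unit per cell; M(TlBr) = 204.4 + 79.90 = 284.3 g/mol.
a³ = (3.980 × 10^-8 cm)³ = 6.304 × 10^-23 cm³.
ρ = 1 × 284.3 / (6.022 × 10²³ × 6.304 × 10^-23) = 7.488 g/cm³ = 7490 kg/m³.

7490 kg/m³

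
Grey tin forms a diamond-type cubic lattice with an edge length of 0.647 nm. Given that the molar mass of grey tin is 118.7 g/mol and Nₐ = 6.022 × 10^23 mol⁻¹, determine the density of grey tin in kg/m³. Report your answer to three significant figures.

5820 kg/m³

A diamond cubic unit cell contains Z = 8 atoms.
Cell volume: a³ = (0.647 nm)³ = (6.470 × 10^-8 cm)³ = 2.708 × 10^-22 cm³.
ρ = Z·M/(N_A·a³) = 8 × 118.7 / (6.022 × 10²³ × 2.708 × 10^-22) = 5.822 g/cm³ = 5820 kg/m³.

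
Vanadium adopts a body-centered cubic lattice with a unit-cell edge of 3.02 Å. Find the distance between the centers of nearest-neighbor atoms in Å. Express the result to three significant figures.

In a BCC structure, atoms touch along the body diagonal, so √3·a = 4r; the nearest-neighbor distance equals 2r = 0.8660·a.
d = 0.8660 × 3.02 = 2.62 Å.

2.62 Å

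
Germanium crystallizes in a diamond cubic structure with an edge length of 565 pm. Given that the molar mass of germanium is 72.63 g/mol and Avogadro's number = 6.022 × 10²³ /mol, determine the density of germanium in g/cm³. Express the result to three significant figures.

5.35 g/cm³

A diamond cubic unit cell contains Z = 8 atoms.
Cell volume: a³ = (565 pm)³ = (5.650 × 10^-8 cm)³ = 1.804 × 10^-22 cm³.
ρ = Z·M/(N_A·a³) = 8 × 72.63 / (6.022 × 10²³ × 1.804 × 10^-22) = 5.350 g/cm³.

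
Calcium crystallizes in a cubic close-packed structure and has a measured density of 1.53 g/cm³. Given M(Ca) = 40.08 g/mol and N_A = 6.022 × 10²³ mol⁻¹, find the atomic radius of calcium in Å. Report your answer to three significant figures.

For an FCC cell (Z = 4), a³ = Z·M/(N_A·ρ) = 4 × 40.08 / (6.022 × 10²³ × 1.530) = 1.740 × 10^-22 cm³, so a = 5.583 × 10^-8 cm = 5.583 Å.
Atoms touch along the face diagonal, so √2·a = 4r, so r = 0.3536 × a = 1.97 Å.

1.97 Å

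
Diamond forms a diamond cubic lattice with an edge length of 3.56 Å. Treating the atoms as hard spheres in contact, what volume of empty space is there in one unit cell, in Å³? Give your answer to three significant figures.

29.8 Å³

In a diamond cubic lattice nearest neighbors lie along the body diagonal with √3·a = 8r, so r = 0.2165a = 0.7708 Å.
V_cell = a³ = 45.12 Å³; V_atoms = 8 × (4/3)πr³ = 15.34 Å³.
Empty space = 45.12 − 15.34 = 29.8 Å³.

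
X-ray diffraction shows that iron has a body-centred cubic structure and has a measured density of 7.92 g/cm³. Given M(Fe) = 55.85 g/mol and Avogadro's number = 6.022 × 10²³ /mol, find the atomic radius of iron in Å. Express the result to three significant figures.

For a BCC cell (Z = 2), a³ = Z·M/(N_A·ρ) = 2 × 55.85 / (6.022 × 10²³ × 7.920) = 2.342 × 10^-23 cm³, so a = 2.861 × 10^-8 cm = 2.861 Å.
Atoms touch along the body diagonal, so √3·a = 4r, so r = 0.4330 × a = 1.24 Å.

1.24 Å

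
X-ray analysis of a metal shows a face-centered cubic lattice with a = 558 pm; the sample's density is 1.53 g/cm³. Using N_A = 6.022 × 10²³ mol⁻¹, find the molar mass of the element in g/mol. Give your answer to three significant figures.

An FCC cell has Z = 4 atoms; a = 5.580 × 10^-8 cm.
M = ρ·N_A·a³/Z = 1.53 × 6.022 × 10²³ × 1.737 × 10^-22 / 4 = 40.0 g/mol.

40.0 g/mol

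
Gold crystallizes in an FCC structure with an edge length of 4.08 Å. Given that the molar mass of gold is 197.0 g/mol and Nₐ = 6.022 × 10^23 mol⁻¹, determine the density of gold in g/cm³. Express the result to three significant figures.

19.3 g/cm³

An FCC unit cell contains Z = 4 atoms.
Cell volume: a³ = (4.08 Å)³ = (4.080 × 10^-8 cm)³ = 6.792 × 10^-23 cm³.
ρ = Z·M/(N_A·a³) = 4 × 197.0 / (6.022 × 10²³ × 6.792 × 10^-23) = 19.27 g/cm³.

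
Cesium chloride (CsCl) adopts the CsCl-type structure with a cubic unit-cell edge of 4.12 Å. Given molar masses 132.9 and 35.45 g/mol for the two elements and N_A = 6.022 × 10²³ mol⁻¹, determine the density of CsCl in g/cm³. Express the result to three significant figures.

The CsCl-type structure contains Z = 1 formula unit per cell; M(CsCl) = 132.9 + 35.45 = 168.35 g/mol.
a³ = (4.120 × 10^-8 cm)³ = 6.993 × 10^-23 cm³.
ρ = 1 × 168.35 / (6.022 × 10²³ × 6.993 × 10^-23) = 3.997 g/cm³.

4.00 g/cm³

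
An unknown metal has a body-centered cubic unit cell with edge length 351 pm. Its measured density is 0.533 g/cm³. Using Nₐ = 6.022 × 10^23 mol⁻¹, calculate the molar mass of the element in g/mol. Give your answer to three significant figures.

6.94 g/mol

A BCC cell has Z = 2 atoms; a = 3.510 × 10^-8 cm.
M = ρ·N_A·a³/Z = 0.533 × 6.022 × 10²³ × 4.324 × 10^-23 / 2 = 6.94 g/mol.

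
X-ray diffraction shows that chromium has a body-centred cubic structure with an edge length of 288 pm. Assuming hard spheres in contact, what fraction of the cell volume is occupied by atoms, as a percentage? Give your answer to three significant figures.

In a BCC lattice atoms touch along the body diagonal, so √3·a = 4r, so r = 0.4330a = 124.7 pm.
Packing fraction = Z·(4/3)πr³ / a³ = 2 × (4/3)π × (124.7)³ / (288)³ = 0.6802 = 68.0%.

68.0%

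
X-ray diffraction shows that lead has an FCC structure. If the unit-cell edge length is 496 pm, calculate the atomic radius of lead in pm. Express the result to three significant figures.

175 pm

In an FCC lattice, atoms touch along the face diagonal, so √2·a = 4r.
r = √2·a/4 = 1.4142 × 496 / 4 = 175 pm.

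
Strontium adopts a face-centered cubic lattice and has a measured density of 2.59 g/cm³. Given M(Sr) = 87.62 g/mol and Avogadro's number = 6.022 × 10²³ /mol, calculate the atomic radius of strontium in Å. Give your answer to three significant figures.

For an FCC cell (Z = 4), a³ = Z·M/(N_A·ρ) = 4 × 87.62 / (6.022 × 10²³ × 2.590) = 2.247 × 10^-22 cm³, so a = 6.080 × 10^-8 cm = 6.080 Å.
Atoms touch along the face diagonal, so √2·a = 4r, so r = 0.3536 × a = 2.15 Å.

2.15 Å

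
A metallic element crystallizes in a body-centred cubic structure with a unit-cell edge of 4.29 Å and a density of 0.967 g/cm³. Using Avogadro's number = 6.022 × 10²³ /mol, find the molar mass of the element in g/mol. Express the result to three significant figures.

23.0 g/mol

A BCC cell has Z = 2 atoms; a = 4.290 × 10^-8 cm.
M = ρ·N_A·a³/Z = 0.967 × 6.022 × 10²³ × 7.895 × 10^-23 / 2 = 23.0 g/mol.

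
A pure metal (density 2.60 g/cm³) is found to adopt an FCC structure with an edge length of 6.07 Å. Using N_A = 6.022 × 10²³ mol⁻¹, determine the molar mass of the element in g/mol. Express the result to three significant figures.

An FCC cell has Z = 4 atoms; a = 6.070 × 10^-8 cm.
M = ρ·N_A·a³/Z = 2.60 × 6.022 × 10²³ × 2.236 × 10^-22 / 4 = 87.5 g/mol.

87.5 g/mol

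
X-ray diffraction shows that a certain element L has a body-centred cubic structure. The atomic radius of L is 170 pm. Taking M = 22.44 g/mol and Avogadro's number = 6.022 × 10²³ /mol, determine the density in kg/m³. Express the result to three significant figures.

1230 kg/m³

In a BCC lattice, atoms touch along the body diagonal, so √3·a = 4r, giving a = 392.6 pm = 3.926 × 10^-8 cm.
With Z = 2, ρ = Z·M/(N_A·a³) = 2 × 22.44 / (6.022 × 10²³ × 6.051 × 10^-23) = 1.232 g/cm³ = 1230 kg/m³.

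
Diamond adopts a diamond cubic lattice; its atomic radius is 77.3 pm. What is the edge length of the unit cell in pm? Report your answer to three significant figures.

357 pm

In a diamond cubic lattice, nearest neighbors lie along the body diagonal with √3·a = 8r.
a = 8r/√3 = 8 × 77.3 / 1.7321 = 357 pm.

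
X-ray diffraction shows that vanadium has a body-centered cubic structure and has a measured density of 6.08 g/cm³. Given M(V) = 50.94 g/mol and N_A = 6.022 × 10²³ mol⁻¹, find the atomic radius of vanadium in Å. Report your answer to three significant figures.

For a BCC cell (Z = 2), a³ = Z·M/(N_A·ρ) = 2 × 50.94 / (6.022 × 10²³ × 6.080) = 2.783 × 10^-23 cm³, so a = 3.030 × 10^-8 cm = 3.030 Å.
Atoms touch along the body diagonal, so √3·a = 4r, so r = 0.4330 × a = 1.31 Å.

1.31 Å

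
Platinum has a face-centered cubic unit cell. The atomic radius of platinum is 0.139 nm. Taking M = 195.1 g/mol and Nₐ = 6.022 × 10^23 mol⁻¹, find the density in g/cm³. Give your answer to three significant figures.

In an FCC lattice, atoms touch along the face diagonal, so √2·a = 4r, giving a = 0.3932 nm = 3.932 × 10^-8 cm.
With Z = 4, ρ = Z·M/(N_A·a³) = 4 × 195.1 / (6.022 × 10²³ × 6.077 × 10^-23) = 21.33 g/cm³.

21.3 g/cm³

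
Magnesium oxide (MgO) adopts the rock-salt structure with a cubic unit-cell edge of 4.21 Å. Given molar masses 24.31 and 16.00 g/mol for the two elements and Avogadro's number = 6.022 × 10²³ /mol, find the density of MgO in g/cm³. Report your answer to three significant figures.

The rock-salt structure contains Z = 4 formula units per cell; M(MgO) = 24.31 + 16.00 = 40.31 g/mol.
a³ = (4.210 × 10^-8 cm)³ = 7.462 × 10^-23 cm³.
ρ = 4 × 40.31 / (6.022 × 10²³ × 7.462 × 10^-23) = 3.588 g/cm³.

3.59 g/cm³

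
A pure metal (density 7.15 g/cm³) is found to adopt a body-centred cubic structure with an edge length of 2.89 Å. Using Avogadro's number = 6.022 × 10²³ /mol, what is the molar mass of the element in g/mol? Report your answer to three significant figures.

52.0 g/mol

A BCC cell has Z = 2 atoms; a = 2.890 × 10^-8 cm.
M = ρ·N_A·a³/Z = 7.15 × 6.022 × 10²³ × 2.414 × 10^-23 / 2 = 52.0 g/mol.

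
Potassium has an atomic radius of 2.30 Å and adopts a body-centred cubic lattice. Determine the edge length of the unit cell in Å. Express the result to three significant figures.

5.31 Å

In a BCC lattice, atoms touch along the body diagonal, so √3·a = 4r.
a = 4r/√3 = 4 × 2.30 / 1.7321 = 5.31 Å.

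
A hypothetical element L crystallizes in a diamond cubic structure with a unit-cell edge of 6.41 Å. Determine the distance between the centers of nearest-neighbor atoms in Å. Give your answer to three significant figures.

2.78 Å

In a diamond cubic structure, nearest neighbors lie along the body diagonal with √3·a = 8r; the nearest-neighbor distance equals 2r = 0.4330·a.
d = 0.4330 × 6.41 = 2.78 Å.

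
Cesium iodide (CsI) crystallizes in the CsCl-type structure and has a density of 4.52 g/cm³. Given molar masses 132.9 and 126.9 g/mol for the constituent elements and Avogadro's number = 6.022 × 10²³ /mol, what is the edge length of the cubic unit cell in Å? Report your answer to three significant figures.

4.57 Å

M(CsI) = 259.8 g/mol; Z = 1 formula unit per cell.
a³ = Z·M/(N_A·ρ) = 1 × 259.8 / (6.022 × 10²³ × 4.52) = 9.545 × 10^-23 cm³, so a = 4.570 × 10^-8 cm = 4.57 Å.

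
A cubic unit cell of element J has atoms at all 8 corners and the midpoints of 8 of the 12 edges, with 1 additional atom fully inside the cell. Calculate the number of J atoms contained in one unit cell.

Corner atoms are shared by 8 cells (1/8 each), edge atoms by 4 (1/4 each), interior atoms are unshared.
Net atoms = 8 × 1/8 + 8 × 1/4 + 1 = 1 + 2 + 1 = 4.

4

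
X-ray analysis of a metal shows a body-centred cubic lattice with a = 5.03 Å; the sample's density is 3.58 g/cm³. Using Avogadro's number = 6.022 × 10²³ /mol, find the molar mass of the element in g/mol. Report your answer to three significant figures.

137 g/mol

A BCC cell has Z = 2 atoms; a = 5.030 × 10^-8 cm.
M = ρ·N_A·a³/Z = 3.58 × 6.022 × 10²³ × 1.273 × 10^-22 / 2 = 137 g/mol.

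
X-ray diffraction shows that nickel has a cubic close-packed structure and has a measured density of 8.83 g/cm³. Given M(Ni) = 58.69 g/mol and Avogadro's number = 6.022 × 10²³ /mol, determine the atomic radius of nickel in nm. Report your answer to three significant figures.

For an FCC cell (Z = 4), a³ = Z·M/(N_A·ρ) = 4 × 58.69 / (6.022 × 10²³ × 8.830) = 4.415 × 10^-23 cm³, so a = 3.534 × 10^-8 cm = 0.3534 nm.
Atoms touch along the face diagonal, so √2·a = 4r, so r = 0.3536 × a = 0.125 nm.

0.125 nm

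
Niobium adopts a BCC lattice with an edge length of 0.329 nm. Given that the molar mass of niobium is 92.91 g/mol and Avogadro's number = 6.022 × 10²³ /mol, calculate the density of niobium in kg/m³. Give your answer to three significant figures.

8660 kg/m³

A BCC unit cell contains Z = 2 atoms.
Cell volume: a³ = (0.329 nm)³ = (3.290 × 10^-8 cm)³ = 3.561 × 10^-23 cm³.
ρ = Z·M/(N_A·a³) = 2 × 92.91 / (6.022 × 10²³ × 3.561 × 10^-23) = 8.665 g/cm³ = 8660 kg/m³.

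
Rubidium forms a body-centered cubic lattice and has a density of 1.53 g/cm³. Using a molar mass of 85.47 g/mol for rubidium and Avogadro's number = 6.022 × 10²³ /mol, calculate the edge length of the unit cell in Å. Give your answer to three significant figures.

With Z = 2 atoms per BCC cell, a³ = Z·M/(N_A·ρ) = 2 × 85.47 / (6.022 × 10²³ × 1.530 g/cm³) = 1.855 × 10^-22 cm³.
a = (1.855 × 10^-22)^(1/3) = 5.703 × 10^-8 cm = 5.70 Å.

5.70 Å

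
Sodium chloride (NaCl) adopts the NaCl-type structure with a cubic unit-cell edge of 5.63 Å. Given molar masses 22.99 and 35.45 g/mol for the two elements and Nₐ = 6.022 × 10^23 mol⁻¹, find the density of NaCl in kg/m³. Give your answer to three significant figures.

2180 kg/m³

The NaCl-type structure contains Z = 4 formula units per cell; M(NaCl) = 22.99 + 35.45 = 58.44 g/mol.
a³ = (5.630 × 10^-8 cm)³ = 1.785 × 10^-22 cm³.
ρ = 4 × 58.44 / (6.022 × 10²³ × 1.785 × 10^-22) = 2.175 g/cm³ = 2180 kg/m³.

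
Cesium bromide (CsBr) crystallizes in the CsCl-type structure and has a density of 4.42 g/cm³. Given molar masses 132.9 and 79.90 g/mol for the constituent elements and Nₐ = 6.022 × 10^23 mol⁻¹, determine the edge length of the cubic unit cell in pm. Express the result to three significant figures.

431 pm

M(CsBr) = 212.8 g/mol; Z = 1 formula unit per cell.
a³ = Z·M/(N_A·ρ) = 1 × 212.8 / (6.022 × 10²³ × 4.42) = 7.995 × 10^-23 cm³, so a = 4.308 × 10^-8 cm = 431 pm.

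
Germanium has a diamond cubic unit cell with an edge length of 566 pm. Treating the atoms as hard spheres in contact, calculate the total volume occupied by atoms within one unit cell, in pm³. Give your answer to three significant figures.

In a diamond cubic lattice nearest neighbors lie along the body diagonal with √3·a = 8r, so r = 0.2165a = 122.5 pm.
V_atoms = Z × (4/3)πr³ = 8 × (4/3)π × (122.5)³ = 6.17 × 10^7 pm³.

6.17 × 10^7 pm³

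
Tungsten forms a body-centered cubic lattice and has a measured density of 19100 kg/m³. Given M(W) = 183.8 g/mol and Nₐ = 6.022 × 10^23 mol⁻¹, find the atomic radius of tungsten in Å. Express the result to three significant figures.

For a BCC cell (Z = 2), a³ = Z·M/(N_A·ρ) = 2 × 183.8 / (6.022 × 10²³ × 19.10) = 3.196 × 10^-23 cm³, so a = 3.173 × 10^-8 cm = 3.173 Å.
Atoms touch along the body diagonal, so √3·a = 4r, so r = 0.4330 × a = 1.37 Å.

1.37 Å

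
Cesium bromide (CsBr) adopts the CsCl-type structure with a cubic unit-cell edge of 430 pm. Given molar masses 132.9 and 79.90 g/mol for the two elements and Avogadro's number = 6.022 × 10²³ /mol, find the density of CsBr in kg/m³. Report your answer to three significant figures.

The CsCl-type structure contains Z = 1 formula unit per cell; M(CsBr) = 132.9 + 79.90 = 212.8 g/mol.
a³ = (4.300 × 10^-8 cm)³ = 7.951 × 10^-23 cm³.
ρ = 1 × 212.8 / (6.022 × 10²³ × 7.951 × 10^-23) = 4.445 g/cm³ = 4440 kg/m³.

4440 kg/m³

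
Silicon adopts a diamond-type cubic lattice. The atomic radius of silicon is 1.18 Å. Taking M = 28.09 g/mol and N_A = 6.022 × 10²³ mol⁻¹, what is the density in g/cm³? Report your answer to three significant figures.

2.30 g/cm³

In a diamond cubic lattice, nearest neighbors lie along the body diagonal with √3·a = 8r, giving a = 5.450 Å = 5.450 × 10^-8 cm.
With Z = 8, ρ = Z·M/(N_A·a³) = 8 × 28.09 / (6.022 × 10²³ × 1.619 × 10^-22) = 2.305 g/cm³.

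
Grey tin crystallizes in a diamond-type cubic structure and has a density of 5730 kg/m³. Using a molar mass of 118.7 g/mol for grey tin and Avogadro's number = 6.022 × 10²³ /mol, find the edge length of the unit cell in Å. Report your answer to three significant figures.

With Z = 8 atoms per diamond cubic cell, a³ = Z·M/(N_A·ρ) = 8 × 118.7 / (6.022 × 10²³ × 5.730 g/cm³) = 2.752 × 10^-22 cm³.
a = (2.752 × 10^-22)^(1/3) = 6.505 × 10^-8 cm = 6.50 Å.

6.50 Å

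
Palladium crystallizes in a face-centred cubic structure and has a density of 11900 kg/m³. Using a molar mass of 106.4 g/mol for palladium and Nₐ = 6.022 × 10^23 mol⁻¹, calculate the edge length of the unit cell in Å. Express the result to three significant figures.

With Z = 4 atoms per FCC cell, a³ = Z·M/(N_A·ρ) = 4 × 106.4 / (6.022 × 10²³ × 11.90 g/cm³) = 5.939 × 10^-23 cm³.
a = (5.939 × 10^-23)^(1/3) = 3.902 × 10^-8 cm = 3.90 Å.

3.90 Å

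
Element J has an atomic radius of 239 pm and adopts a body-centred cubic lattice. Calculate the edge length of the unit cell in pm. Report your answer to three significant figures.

In a BCC lattice, atoms touch along the body diagonal, so √3·a = 4r.
a = 4r/√3 = 4 × 239 / 1.7321 = 552 pm.

552 pm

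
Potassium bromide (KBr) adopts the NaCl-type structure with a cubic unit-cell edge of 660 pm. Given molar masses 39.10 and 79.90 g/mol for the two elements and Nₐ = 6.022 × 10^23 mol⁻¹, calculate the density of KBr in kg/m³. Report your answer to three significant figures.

The NaCl-type structure contains Z = 4 formula units per cell; M(KBr) = 39.10 + 79.90 = 119.0 g/mol.
a³ = (6.600 × 10^-8 cm)³ = 2.875 × 10^-22 cm³.
ρ = 4 × 119.0 / (6.022 × 10²³ × 2.875 × 10^-22) = 2.749 g/cm³ = 2750 kg/m³.

2750 kg/m³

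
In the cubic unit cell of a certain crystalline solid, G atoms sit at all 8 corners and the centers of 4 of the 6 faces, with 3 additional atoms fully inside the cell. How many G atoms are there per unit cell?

6

Corner atoms are shared by 8 cells (1/8 each), face atoms by 2 (1/2 each), interior atoms are unshared.
Net atoms = 8 × 1/8 + 4 × 1/2 + 3 = 1 + 2 + 3 = 6.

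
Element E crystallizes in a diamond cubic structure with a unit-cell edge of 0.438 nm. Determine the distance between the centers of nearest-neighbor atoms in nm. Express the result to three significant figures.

0.190 nm

In a diamond cubic structure, nearest neighbors lie along the body diagonal with √3·a = 8r; the nearest-neighbor distance equals 2r = 0.4330·a.
d = 0.4330 × 0.438 = 0.190 nm.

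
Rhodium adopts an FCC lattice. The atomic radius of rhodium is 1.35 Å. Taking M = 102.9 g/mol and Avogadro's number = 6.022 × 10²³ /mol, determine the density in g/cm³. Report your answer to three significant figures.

12.3 g/cm³

In an FCC lattice, atoms touch along the face diagonal, so √2·a = 4r, giving a = 3.818 Å = 3.818 × 10^-8 cm.
With Z = 4, ρ = Z·M/(N_A·a³) = 4 × 102.9 / (6.022 × 10²³ × 5.567 × 10^-23) = 12.28 g/cm³.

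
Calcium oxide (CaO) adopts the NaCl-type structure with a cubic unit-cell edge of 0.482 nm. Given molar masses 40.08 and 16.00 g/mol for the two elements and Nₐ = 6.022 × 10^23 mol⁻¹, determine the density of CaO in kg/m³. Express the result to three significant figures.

The NaCl-type structure contains Z = 4 formula units per cell; M(CaO) = 40.08 + 16.00 = 56.08 g/mol.
a³ = (4.820 × 10^-8 cm)³ = 1.120 × 10^-22 cm³.
ρ = 4 × 56.08 / (6.022 × 10²³ × 1.120 × 10^-22) = 3.326 g/cm³ = 3330 kg/m³.

3330 kg/m³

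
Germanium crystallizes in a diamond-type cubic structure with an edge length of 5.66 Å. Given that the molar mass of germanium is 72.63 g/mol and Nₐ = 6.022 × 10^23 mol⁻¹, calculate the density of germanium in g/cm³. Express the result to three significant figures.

A diamond cubic unit cell contains Z = 8 atoms.
Cell volume: a³ = (5.66 Å)³ = (5.660 × 10^-8 cm)³ = 1.813 × 10^-22 cm³.
ρ = Z·M/(N_A·a³) = 8 × 72.63 / (6.022 × 10²³ × 1.813 × 10^-22) = 5.321 g/cm³.

5.32 g/cm³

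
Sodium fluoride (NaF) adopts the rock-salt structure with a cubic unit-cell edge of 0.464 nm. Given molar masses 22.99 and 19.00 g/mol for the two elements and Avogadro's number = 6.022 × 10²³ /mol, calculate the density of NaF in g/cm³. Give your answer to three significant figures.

2.79 g/cm³

The rock-salt structure contains Z = 4 formula units per cell; M(NaF) = 22.99 + 19.00 = 41.99 g/mol.
a³ = (4.640 × 10^-8 cm)³ = 9.990 × 10^-23 cm³.
ρ = 4 × 41.99 / (6.022 × 10²³ × 9.990 × 10^-23) = 2.792 g/cm³.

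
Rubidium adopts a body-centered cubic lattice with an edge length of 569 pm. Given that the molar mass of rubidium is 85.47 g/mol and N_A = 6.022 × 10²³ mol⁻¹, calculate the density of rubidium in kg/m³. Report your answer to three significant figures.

A BCC unit cell contains Z = 2 atoms.
Cell volume: a³ = (569 pm)³ = (5.690 × 10^-8 cm)³ = 1.842 × 10^-22 cm³.
ρ = Z·M/(N_A·a³) = 2 × 85.47 / (6.022 × 10²³ × 1.842 × 10^-22) = 1.541 g/cm³ = 1540 kg/m³.

1540 kg/m³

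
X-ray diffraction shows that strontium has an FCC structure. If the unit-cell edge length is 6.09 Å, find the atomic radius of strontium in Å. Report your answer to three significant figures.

In an FCC lattice, atoms touch along the face diagonal, so √2·a = 4r.
r = √2·a/4 = 1.4142 × 6.09 / 4 = 2.15 Å.

2.15 Å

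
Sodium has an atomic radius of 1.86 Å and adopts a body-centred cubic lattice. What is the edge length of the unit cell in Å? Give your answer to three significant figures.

4.30 Å

In a BCC lattice, atoms touch along the body diagonal, so √3·a = 4r.
a = 4r/√3 = 4 × 1.86 / 1.7321 = 4.30 Å.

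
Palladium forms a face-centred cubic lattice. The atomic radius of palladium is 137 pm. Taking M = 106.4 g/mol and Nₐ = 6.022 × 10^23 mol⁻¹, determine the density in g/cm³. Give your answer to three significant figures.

In an FCC lattice, atoms touch along the face diagonal, so √2·a = 4r, giving a = 387.5 pm = 3.875 × 10^-8 cm.
With Z = 4, ρ = Z·M/(N_A·a³) = 4 × 106.4 / (6.022 × 10²³ × 5.818 × 10^-23) = 12.15 g/cm³.

12.1 g/cm³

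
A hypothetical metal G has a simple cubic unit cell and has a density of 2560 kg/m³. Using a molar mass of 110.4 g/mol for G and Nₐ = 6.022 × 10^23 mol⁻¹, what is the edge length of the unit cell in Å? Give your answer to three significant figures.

4.15 Å

With Z = 1 atom per simple cubic cell, a³ = Z·M/(N_A·ρ) = 1 × 110.4 / (6.022 × 10²³ × 2.560 g/cm³) = 7.161 × 10^-23 cm³.
a = (7.161 × 10^-23)^(1/3) = 4.153 × 10^-8 cm = 4.15 Å.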